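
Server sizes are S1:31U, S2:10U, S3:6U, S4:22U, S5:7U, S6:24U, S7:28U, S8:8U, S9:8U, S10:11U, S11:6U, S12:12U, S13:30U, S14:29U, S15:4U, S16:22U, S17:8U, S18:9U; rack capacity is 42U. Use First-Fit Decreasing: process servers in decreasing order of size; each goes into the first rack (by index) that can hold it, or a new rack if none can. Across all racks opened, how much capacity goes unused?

19

Sorted descending: 31, 30, 29, 28, 24, 22, 22, 12, 11, 10, 9, 8, 8, 8, 7, 6, 6, 4.
rack 1: place 31U, 11U left
rack 2: place 30U, 12U left
rack 3: place 29U, 13U left
rack 4: place 28U, 14U left
rack 5: place 24U, 18U left
rack 6: place 22U, 20U left
rack 7: place 22U, 20U left
rack 2: place 12U, 0U left
rack 1: place 11U, 0U left
rack 3: place 10U, 3U left
rack 4: place 9U, 5U left
rack 5: place 8U, 10U left
rack 5: place 8U, 2U left
rack 6: place 8U, 12U left
rack 6: place 7U, 5U left
rack 7: place 6U, 14U left
rack 7: place 6U, 8U left
rack 4: place 4U, 1U left
7 racks × 42U = 294U; used 275U; unused 19U.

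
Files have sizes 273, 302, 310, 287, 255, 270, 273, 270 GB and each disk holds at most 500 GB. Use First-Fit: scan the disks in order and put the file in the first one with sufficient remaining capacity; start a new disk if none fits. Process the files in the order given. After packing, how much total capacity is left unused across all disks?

1760

disk 1: place 273 GB, 227 GB left
disk 2: place 302 GB, 198 GB left
disk 3: place 310 GB, 190 GB left
disk 4: place 287 GB, 213 GB left
disk 5: place 255 GB, 245 GB left
disk 6: place 270 GB, 230 GB left
disk 7: place 273 GB, 227 GB left
disk 8: place 270 GB, 230 GB left
8 disks × 500 GB = 4000 GB; used 2240 GB; unused 1760 GB.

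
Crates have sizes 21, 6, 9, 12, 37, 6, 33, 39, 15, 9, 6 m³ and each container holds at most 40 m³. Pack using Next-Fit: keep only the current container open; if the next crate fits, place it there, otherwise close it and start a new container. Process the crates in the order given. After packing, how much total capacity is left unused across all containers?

47

container 1: place 21 m³, 19 m³ left
container 1: place 6 m³, 13 m³ left
container 1: place 9 m³, 4 m³ left
container 2: place 12 m³, 28 m³ left
container 3: place 37 m³, 3 m³ left
container 4: place 6 m³, 34 m³ left
container 4: place 33 m³, 1 m³ left
container 5: place 39 m³, 1 m³ left
container 6: place 15 m³, 25 m³ left
container 6: place 9 m³, 16 m³ left
container 6: place 6 m³, 10 m³ left
6 containers × 40 m³ = 240 m³; used 193 m³; unused 47 m³.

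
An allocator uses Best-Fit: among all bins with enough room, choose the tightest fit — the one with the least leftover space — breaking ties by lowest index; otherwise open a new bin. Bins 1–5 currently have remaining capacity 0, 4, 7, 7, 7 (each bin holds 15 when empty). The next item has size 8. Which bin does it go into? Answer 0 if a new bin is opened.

No bin has ≥ 8 free, so a new bin is opened.

0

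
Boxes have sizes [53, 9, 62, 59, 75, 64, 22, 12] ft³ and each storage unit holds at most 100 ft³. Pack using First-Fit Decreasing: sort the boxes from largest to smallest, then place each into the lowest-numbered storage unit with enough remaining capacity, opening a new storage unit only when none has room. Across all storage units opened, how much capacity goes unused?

Sorted descending: 75, 64, 62, 59, 53, 22, 12, 9.
75 ft³ → storage unit 1 (remaining 25 ft³)
64 ft³ → storage unit 2 (remaining 36 ft³)
62 ft³ → storage unit 3 (remaining 38 ft³)
59 ft³ → storage unit 4 (remaining 41 ft³)
53 ft³ → storage unit 5 (remaining 47 ft³)
22 ft³ → storage unit 1 (remaining 3 ft³)
12 ft³ → storage unit 2 (remaining 24 ft³)
9 ft³ → storage unit 2 (remaining 15 ft³)
5 storage units × 100 ft³ = 500 ft³; used 356 ft³; unused 144 ft³.

144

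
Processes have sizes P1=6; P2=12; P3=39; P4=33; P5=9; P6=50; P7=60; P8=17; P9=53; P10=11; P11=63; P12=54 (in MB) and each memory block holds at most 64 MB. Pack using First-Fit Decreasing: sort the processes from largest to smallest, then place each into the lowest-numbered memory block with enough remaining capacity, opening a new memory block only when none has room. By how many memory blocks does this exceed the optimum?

First-Fit Decreasing: [63] [60] [54,9] [53,11] [50,12] [39,17,6] [33] → 7 memory blocks.
Total size 407 MB; any packing needs at least ⌈407/64⌉ = 7 memory blocks.
So 7 is already optimal.

0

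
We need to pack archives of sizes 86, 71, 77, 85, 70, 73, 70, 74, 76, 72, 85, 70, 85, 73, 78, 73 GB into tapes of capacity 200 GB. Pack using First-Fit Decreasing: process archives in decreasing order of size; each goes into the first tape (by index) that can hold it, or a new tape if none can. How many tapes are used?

8 tapes

Sorted descending: 86, 85, 85, 85, 78, 77, 76, 74, 73, 73, 73, 72, 71, 70, 70, 70.
86 GB → tape 1 (remaining 114 GB)
85 GB → tape 1 (remaining 29 GB)
85 GB → tape 2 (remaining 115 GB)
85 GB → tape 2 (remaining 30 GB)
78 GB → tape 3 (remaining 122 GB)
77 GB → tape 3 (remaining 45 GB)
76 GB → tape 4 (remaining 124 GB)
74 GB → tape 4 (remaining 50 GB)
73 GB → tape 5 (remaining 127 GB)
73 GB → tape 5 (remaining 54 GB)
73 GB → tape 6 (remaining 127 GB)
72 GB → tape 6 (remaining 55 GB)
71 GB → tape 7 (remaining 129 GB)
70 GB → tape 7 (remaining 59 GB)
70 GB → tape 8 (remaining 130 GB)
70 GB → tape 8 (remaining 60 GB)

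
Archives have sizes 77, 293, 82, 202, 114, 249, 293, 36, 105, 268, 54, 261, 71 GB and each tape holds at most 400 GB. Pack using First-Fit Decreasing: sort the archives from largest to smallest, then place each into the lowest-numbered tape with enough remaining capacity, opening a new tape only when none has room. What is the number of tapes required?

6

Sorted descending: 293, 293, 268, 261, 249, 202, 114, 105, 82, 77, 71, 54, 36.
293 GB → tape 1 (remaining 107 GB)
293 GB → tape 2 (remaining 107 GB)
268 GB → tape 3 (remaining 132 GB)
261 GB → tape 4 (remaining 139 GB)
249 GB → tape 5 (remaining 151 GB)
202 GB → tape 6 (remaining 198 GB)
114 GB → tape 3 (remaining 18 GB)
105 GB → tape 1 (remaining 2 GB)
82 GB → tape 2 (remaining 25 GB)
77 GB → tape 4 (remaining 62 GB)
71 GB → tape 5 (remaining 80 GB)
54 GB → tape 4 (remaining 8 GB)
36 GB → tape 5 (remaining 44 GB)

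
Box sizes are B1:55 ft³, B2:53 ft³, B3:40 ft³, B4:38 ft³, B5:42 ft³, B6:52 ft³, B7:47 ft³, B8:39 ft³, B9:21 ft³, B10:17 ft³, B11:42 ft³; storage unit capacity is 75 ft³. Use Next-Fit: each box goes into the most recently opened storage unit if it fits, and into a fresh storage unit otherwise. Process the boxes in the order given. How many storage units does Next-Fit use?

9

Put B1 (55 ft³) in storage unit 1; 20 ft³ remain.
Put B2 (53 ft³) in storage unit 2; 22 ft³ remain.
Put B3 (40 ft³) in storage unit 3; 35 ft³ remain.
Put B4 (38 ft³) in storage unit 4; 37 ft³ remain.
Put B5 (42 ft³) in storage unit 5; 33 ft³ remain.
Put B6 (52 ft³) in storage unit 6; 23 ft³ remain.
Put B7 (47 ft³) in storage unit 7; 28 ft³ remain.
Put B8 (39 ft³) in storage unit 8; 36 ft³ remain.
Put B9 (21 ft³) in storage unit 8; 15 ft³ remain.
Put B10 (17 ft³) in storage unit 9; 58 ft³ remain.
Put B11 (42 ft³) in storage unit 9; 16 ft³ remain.
Final storage units: [55] [53] [40] [38] [42] [52] [47] [39,21] [17,42].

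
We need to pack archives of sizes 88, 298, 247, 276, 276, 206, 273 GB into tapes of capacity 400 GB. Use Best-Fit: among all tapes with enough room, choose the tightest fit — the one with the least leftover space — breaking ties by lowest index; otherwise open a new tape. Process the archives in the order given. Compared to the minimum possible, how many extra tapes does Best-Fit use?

0

Best-Fit: [88,298] [247] [276] [276] [206] [273] → 6 tapes.
6 archives exceed 200 GB (half the capacity), and no two of those can share a tape, so at least 6 tapes are needed.
So 6 is already optimal.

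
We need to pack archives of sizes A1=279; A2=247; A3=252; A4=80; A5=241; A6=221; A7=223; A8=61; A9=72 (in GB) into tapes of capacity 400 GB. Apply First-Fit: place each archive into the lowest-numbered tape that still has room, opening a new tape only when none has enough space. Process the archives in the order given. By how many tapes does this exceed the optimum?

0

First-Fit: [279,80] [247,61,72] [252] [241] [221] [223] → 6 tapes.
6 archives exceed 200 GB (half the capacity), and no two of those can share a tape, so at least 6 tapes are needed.
So 6 is already optimal.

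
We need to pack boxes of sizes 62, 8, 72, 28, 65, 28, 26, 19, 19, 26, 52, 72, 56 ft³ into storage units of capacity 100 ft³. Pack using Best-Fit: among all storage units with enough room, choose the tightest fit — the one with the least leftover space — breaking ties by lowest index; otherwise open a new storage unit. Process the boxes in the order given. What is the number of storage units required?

Put 62 ft³ in storage unit 1; 38 ft³ remain.
Put 8 ft³ in storage unit 1; 30 ft³ remain.
Put 72 ft³ in storage unit 2; 28 ft³ remain.
Put 28 ft³ in storage unit 2; 0 ft³ remain.
Put 65 ft³ in storage unit 3; 35 ft³ remain.
Put 28 ft³ in storage unit 1; 2 ft³ remain.
Put 26 ft³ in storage unit 3; 9 ft³ remain.
Put 19 ft³ in storage unit 4; 81 ft³ remain.
Put 19 ft³ in storage unit 4; 62 ft³ remain.
Put 26 ft³ in storage unit 4; 36 ft³ remain.
Put 52 ft³ in storage unit 5; 48 ft³ remain.
Put 72 ft³ in storage unit 6; 28 ft³ remain.
Put 56 ft³ in storage unit 7; 44 ft³ remain.
Final storage units: [62,8,28] [72,28] [65,26] [19,19,26] [52] [72] [56].

7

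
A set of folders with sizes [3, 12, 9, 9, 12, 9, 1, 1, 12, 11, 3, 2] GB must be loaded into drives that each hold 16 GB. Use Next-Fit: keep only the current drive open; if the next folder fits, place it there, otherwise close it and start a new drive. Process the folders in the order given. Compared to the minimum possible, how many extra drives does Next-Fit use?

Next-Fit: [3,12] [9] [9] [12] [9,1,1] [12] [11,3,2] → 7 drives.
7 folders exceed 8 GB (half the capacity), and no two of those can share a drive, so at least 7 drives are needed.
So 7 is already optimal.

0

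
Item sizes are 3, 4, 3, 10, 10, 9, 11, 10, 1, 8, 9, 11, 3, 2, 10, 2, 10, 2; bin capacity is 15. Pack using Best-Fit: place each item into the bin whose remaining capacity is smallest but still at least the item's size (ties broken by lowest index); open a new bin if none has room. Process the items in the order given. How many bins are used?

11

bin 1: place 3, 12 left
bin 1: place 4, 8 left
bin 1: place 3, 5 left
bin 2: place 10, 5 left
bin 3: place 10, 5 left
bin 4: place 9, 6 left
bin 5: place 11, 4 left
bin 6: place 10, 5 left
bin 5: place 1, 3 left
bin 7: place 8, 7 left
bin 8: place 9, 6 left
bin 9: place 11, 4 left
bin 5: place 3, 0 left
bin 9: place 2, 2 left
bin 10: place 10, 5 left
bin 9: place 2, 0 left
bin 11: place 10, 5 left
bin 1: place 2, 3 left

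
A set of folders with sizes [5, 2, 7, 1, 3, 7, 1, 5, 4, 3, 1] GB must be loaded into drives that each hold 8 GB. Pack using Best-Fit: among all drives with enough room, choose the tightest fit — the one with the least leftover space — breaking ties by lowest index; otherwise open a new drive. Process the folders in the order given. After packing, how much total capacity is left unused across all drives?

1

5 GB → drive 1 (remaining 3 GB)
2 GB → drive 1 (remaining 1 GB)
7 GB → drive 2 (remaining 1 GB)
1 GB → drive 1 (remaining 0 GB)
3 GB → drive 3 (remaining 5 GB)
7 GB → drive 4 (remaining 1 GB)
1 GB → drive 2 (remaining 0 GB)
5 GB → drive 3 (remaining 0 GB)
4 GB → drive 5 (remaining 4 GB)
3 GB → drive 5 (remaining 1 GB)
1 GB → drive 4 (remaining 0 GB)
5 drives × 8 GB = 40 GB; used 39 GB; unused 1 GB.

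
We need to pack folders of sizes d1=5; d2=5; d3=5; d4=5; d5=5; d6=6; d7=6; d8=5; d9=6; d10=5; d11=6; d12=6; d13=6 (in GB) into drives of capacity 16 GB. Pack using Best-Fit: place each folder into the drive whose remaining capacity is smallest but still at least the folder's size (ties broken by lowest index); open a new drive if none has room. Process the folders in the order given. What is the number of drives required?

drive 1: place d1 (5 GB), 11 GB left
drive 1: place d2 (5 GB), 6 GB left
drive 1: place d3 (5 GB), 1 GB left
drive 2: place d4 (5 GB), 11 GB left
drive 2: place d5 (5 GB), 6 GB left
drive 2: place d6 (6 GB), 0 GB left
drive 3: place d7 (6 GB), 10 GB left
drive 3: place d8 (5 GB), 5 GB left
drive 4: place d9 (6 GB), 10 GB left
drive 3: place d10 (5 GB), 0 GB left
drive 4: place d11 (6 GB), 4 GB left
drive 5: place d12 (6 GB), 10 GB left
drive 5: place d13 (6 GB), 4 GB left

5 drives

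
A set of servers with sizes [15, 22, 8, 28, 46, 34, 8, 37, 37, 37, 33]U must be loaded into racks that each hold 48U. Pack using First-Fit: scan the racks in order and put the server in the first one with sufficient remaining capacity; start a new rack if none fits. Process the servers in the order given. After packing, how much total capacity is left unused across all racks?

79

rack 1: place 15U, 33U left
rack 1: place 22U, 11U left
rack 1: place 8U, 3U left
rack 2: place 28U, 20U left
rack 3: place 46U, 2U left
rack 4: place 34U, 14U left
rack 2: place 8U, 12U left
rack 5: place 37U, 11U left
rack 6: place 37U, 11U left
rack 7: place 37U, 11U left
rack 8: place 33U, 15U left
8 racks × 48U = 384U; used 305U; unused 79U.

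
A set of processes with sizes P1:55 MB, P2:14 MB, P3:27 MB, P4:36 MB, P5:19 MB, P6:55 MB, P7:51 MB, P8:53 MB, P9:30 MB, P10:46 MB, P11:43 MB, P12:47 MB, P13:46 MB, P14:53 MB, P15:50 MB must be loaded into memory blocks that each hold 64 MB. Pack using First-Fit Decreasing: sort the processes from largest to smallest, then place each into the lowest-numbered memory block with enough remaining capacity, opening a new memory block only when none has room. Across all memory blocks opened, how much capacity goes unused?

143

Sorted descending: 55, 55, 53, 53, 51, 50, 47, 46, 46, 43, 36, 30, 27, 19, 14.
Put 55 MB in memory block 1; 9 MB remain.
Put 55 MB in memory block 2; 9 MB remain.
Put 53 MB in memory block 3; 11 MB remain.
Put 53 MB in memory block 4; 11 MB remain.
Put 51 MB in memory block 5; 13 MB remain.
Put 50 MB in memory block 6; 14 MB remain.
Put 47 MB in memory block 7; 17 MB remain.
Put 46 MB in memory block 8; 18 MB remain.
Put 46 MB in memory block 9; 18 MB remain.
Put 43 MB in memory block 10; 21 MB remain.
Put 36 MB in memory block 11; 28 MB remain.
Put 30 MB in memory block 12; 34 MB remain.
Put 27 MB in memory block 11; 1 MB remain.
Put 19 MB in memory block 10; 2 MB remain.
Put 14 MB in memory block 6; 0 MB remain.
12 memory blocks × 64 MB = 768 MB; used 625 MB; unused 143 MB.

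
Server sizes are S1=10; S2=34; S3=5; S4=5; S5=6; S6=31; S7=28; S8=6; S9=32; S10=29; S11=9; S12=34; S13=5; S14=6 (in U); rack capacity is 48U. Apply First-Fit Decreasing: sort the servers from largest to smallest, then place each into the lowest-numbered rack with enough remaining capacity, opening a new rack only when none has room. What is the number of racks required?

Sorted descending: 34, 34, 32, 31, 29, 28, 10, 9, 6, 6, 6, 5, 5, 5.
Put 34U in rack 1; 14U remain.
Put 34U in rack 2; 14U remain.
Put 32U in rack 3; 16U remain.
Put 31U in rack 4; 17U remain.
Put 29U in rack 5; 19U remain.
Put 28U in rack 6; 20U remain.
Put 10U in rack 1; 4U remain.
Put 9U in rack 2; 5U remain.
Put 6U in rack 3; 10U remain.
Put 6U in rack 3; 4U remain.
Put 6U in rack 4; 11U remain.
Put 5U in rack 2; 0U remain.
Put 5U in rack 4; 6U remain.
Put 5U in rack 4; 1U remain.
Final racks: [34,10] [34,9,5] [32,6,6] [31,6,5,5] [29] [28].

6 racks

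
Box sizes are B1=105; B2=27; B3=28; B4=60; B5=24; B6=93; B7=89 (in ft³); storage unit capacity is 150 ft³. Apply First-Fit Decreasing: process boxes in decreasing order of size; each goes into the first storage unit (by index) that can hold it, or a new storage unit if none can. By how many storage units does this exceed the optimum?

First-Fit Decreasing: [105,28] [93,27,24] [89,60] → 3 storage units.
Total size 426 ft³; any packing needs at least ⌈426/150⌉ = 3 storage units.
So 3 is already optimal.

0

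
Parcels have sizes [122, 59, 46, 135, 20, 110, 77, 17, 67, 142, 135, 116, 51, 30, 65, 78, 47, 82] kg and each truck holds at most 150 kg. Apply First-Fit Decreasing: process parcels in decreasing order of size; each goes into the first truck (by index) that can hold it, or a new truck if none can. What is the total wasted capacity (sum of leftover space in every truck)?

101

Sorted descending: 142, 135, 135, 122, 116, 110, 82, 78, 77, 67, 65, 59, 51, 47, 46, 30, 20, 17.
Put 142 kg in truck 1; 8 kg remain.
Put 135 kg in truck 2; 15 kg remain.
Put 135 kg in truck 3; 15 kg remain.
Put 122 kg in truck 4; 28 kg remain.
Put 116 kg in truck 5; 34 kg remain.
Put 110 kg in truck 6; 40 kg remain.
Put 82 kg in truck 7; 68 kg remain.
Put 78 kg in truck 8; 72 kg remain.
Put 77 kg in truck 9; 73 kg remain.
Put 67 kg in truck 7; 1 kg remain.
Put 65 kg in truck 8; 7 kg remain.
Put 59 kg in truck 9; 14 kg remain.
Put 51 kg in truck 10; 99 kg remain.
Put 47 kg in truck 10; 52 kg remain.
Put 46 kg in truck 10; 6 kg remain.
Put 30 kg in truck 5; 4 kg remain.
Put 20 kg in truck 4; 8 kg remain.
Put 17 kg in truck 6; 23 kg remain.
10 trucks × 150 kg = 1500 kg; used 1399 kg; unused 101 kg.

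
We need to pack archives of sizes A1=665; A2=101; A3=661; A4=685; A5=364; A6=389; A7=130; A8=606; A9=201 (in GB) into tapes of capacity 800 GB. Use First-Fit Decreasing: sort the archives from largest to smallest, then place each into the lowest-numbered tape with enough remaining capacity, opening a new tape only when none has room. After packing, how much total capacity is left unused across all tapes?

Sorted descending: 685, 665, 661, 606, 389, 364, 201, 130, 101.
tape 1: place 685 GB, 115 GB left
tape 2: place 665 GB, 135 GB left
tape 3: place 661 GB, 139 GB left
tape 4: place 606 GB, 194 GB left
tape 5: place 389 GB, 411 GB left
tape 5: place 364 GB, 47 GB left
tape 6: place 201 GB, 599 GB left
tape 2: place 130 GB, 5 GB left
tape 1: place 101 GB, 14 GB left
6 tapes × 800 GB = 4800 GB; used 3802 GB; unused 998 GB.

998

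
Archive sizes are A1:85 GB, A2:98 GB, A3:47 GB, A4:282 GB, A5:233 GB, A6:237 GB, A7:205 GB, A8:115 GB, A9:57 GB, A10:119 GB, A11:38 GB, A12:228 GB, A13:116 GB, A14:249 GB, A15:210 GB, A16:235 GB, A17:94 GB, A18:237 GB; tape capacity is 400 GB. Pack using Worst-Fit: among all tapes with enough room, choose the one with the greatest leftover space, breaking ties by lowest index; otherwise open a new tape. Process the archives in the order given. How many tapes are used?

tape 1: place A1 (85 GB), 315 GB left
tape 1: place A2 (98 GB), 217 GB left
tape 1: place A3 (47 GB), 170 GB left
tape 2: place A4 (282 GB), 118 GB left
tape 3: place A5 (233 GB), 167 GB left
tape 4: place A6 (237 GB), 163 GB left
tape 5: place A7 (205 GB), 195 GB left
tape 5: place A8 (115 GB), 80 GB left
tape 1: place A9 (57 GB), 113 GB left
tape 3: place A10 (119 GB), 48 GB left
tape 4: place A11 (38 GB), 125 GB left
tape 6: place A12 (228 GB), 172 GB left
tape 6: place A13 (116 GB), 56 GB left
tape 7: place A14 (249 GB), 151 GB left
tape 8: place A15 (210 GB), 190 GB left
tape 9: place A16 (235 GB), 165 GB left
tape 8: place A17 (94 GB), 96 GB left
tape 10: place A18 (237 GB), 163 GB left

10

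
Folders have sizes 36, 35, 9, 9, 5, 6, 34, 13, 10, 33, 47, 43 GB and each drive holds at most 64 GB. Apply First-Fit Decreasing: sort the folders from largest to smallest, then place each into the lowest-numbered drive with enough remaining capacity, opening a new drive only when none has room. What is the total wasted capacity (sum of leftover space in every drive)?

Sorted descending: 47, 43, 36, 35, 34, 33, 13, 10, 9, 9, 6, 5.
Put 47 GB in drive 1; 17 GB remain.
Put 43 GB in drive 2; 21 GB remain.
Put 36 GB in drive 3; 28 GB remain.
Put 35 GB in drive 4; 29 GB remain.
Put 34 GB in drive 5; 30 GB remain.
Put 33 GB in drive 6; 31 GB remain.
Put 13 GB in drive 1; 4 GB remain.
Put 10 GB in drive 2; 11 GB remain.
Put 9 GB in drive 2; 2 GB remain.
Put 9 GB in drive 3; 19 GB remain.
Put 6 GB in drive 3; 13 GB remain.
Put 5 GB in drive 3; 8 GB remain.
6 drives × 64 GB = 384 GB; used 280 GB; unused 104 GB.

104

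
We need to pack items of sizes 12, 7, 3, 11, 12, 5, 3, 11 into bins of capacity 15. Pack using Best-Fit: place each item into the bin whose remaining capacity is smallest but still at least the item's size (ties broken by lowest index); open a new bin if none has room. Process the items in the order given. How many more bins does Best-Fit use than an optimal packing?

0

Best-Fit: [12,3] [7,5,3] [11] [12] [11] → 5 bins.
Total size 64; any packing needs at least ⌈64/15⌉ = 5 bins.
So 5 is already optimal.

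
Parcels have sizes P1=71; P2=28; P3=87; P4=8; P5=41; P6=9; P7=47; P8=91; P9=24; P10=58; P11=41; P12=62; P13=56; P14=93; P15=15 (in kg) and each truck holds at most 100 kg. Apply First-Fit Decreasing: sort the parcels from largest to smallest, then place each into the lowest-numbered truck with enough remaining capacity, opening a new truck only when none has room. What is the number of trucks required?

8

Sorted descending: 93, 91, 87, 71, 62, 58, 56, 47, 41, 41, 28, 24, 15, 9, 8.
truck 1: place 93 kg, 7 kg left
truck 2: place 91 kg, 9 kg left
truck 3: place 87 kg, 13 kg left
truck 4: place 71 kg, 29 kg left
truck 5: place 62 kg, 38 kg left
truck 6: place 58 kg, 42 kg left
truck 7: place 56 kg, 44 kg left
truck 8: place 47 kg, 53 kg left
truck 6: place 41 kg, 1 kg left
truck 7: place 41 kg, 3 kg left
truck 4: place 28 kg, 1 kg left
truck 5: place 24 kg, 14 kg left
truck 8: place 15 kg, 38 kg left
truck 2: place 9 kg, 0 kg left
truck 3: place 8 kg, 5 kg left
Final trucks: [93] [91,9] [87,8] [71,28] [62,24] [58,41] [56,41] [47,15].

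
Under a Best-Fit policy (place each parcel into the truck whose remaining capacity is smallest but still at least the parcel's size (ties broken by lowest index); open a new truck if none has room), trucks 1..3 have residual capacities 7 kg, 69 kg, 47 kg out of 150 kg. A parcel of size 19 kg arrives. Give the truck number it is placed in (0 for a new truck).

3

Trucks with room: truck 2 (69 kg), truck 3 (47 kg).
Tightest fit is truck 3 with 47 kg free.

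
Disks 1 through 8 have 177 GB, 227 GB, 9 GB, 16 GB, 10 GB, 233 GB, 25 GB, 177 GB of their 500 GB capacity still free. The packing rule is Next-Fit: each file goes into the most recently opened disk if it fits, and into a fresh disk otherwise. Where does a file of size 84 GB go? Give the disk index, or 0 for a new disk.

8

Next-Fit only looks at disk 8, which has 177 GB free.
84 GB fits there.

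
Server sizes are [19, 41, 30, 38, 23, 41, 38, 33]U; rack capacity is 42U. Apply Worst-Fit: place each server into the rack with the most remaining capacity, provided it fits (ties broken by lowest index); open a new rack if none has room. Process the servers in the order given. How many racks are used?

Put 19U in rack 1; 23U remain.
Put 41U in rack 2; 1U remain.
Put 30U in rack 3; 12U remain.
Put 38U in rack 4; 4U remain.
Put 23U in rack 1; 0U remain.
Put 41U in rack 5; 1U remain.
Put 38U in rack 6; 4U remain.
Put 33U in rack 7; 9U remain.

7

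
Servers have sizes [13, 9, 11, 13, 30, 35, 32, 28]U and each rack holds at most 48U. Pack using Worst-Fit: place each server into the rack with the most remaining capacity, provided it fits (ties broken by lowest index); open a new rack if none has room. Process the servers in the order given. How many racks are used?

rack 1: place 13U, 35U left
rack 1: place 9U, 26U left
rack 1: place 11U, 15U left
rack 1: place 13U, 2U left
rack 2: place 30U, 18U left
rack 3: place 35U, 13U left
rack 4: place 32U, 16U left
rack 5: place 28U, 20U left
Final racks: [13,9,11,13] [30] [35] [32] [28].

5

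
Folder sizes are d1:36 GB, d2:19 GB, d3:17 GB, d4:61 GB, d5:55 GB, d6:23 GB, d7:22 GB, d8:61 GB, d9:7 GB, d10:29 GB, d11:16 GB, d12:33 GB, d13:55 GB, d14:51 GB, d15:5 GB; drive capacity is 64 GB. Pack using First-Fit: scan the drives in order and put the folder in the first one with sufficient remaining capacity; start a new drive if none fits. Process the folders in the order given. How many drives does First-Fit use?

9

Put d1 (36 GB) in drive 1; 28 GB remain.
Put d2 (19 GB) in drive 1; 9 GB remain.
Put d3 (17 GB) in drive 2; 47 GB remain.
Put d4 (61 GB) in drive 3; 3 GB remain.
Put d5 (55 GB) in drive 4; 9 GB remain.
Put d6 (23 GB) in drive 2; 24 GB remain.
Put d7 (22 GB) in drive 2; 2 GB remain.
Put d8 (61 GB) in drive 5; 3 GB remain.
Put d9 (7 GB) in drive 1; 2 GB remain.
Put d10 (29 GB) in drive 6; 35 GB remain.
Put d11 (16 GB) in drive 6; 19 GB remain.
Put d12 (33 GB) in drive 7; 31 GB remain.
Put d13 (55 GB) in drive 8; 9 GB remain.
Put d14 (51 GB) in drive 9; 13 GB remain.
Put d15 (5 GB) in drive 4; 4 GB remain.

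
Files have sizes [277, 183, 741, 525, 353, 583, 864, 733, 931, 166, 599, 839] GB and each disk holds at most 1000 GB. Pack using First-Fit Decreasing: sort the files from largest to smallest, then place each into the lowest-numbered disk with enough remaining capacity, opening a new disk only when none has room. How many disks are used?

Sorted descending: 931, 864, 839, 741, 733, 599, 583, 525, 353, 277, 183, 166.
Put 931 GB in disk 1; 69 GB remain.
Put 864 GB in disk 2; 136 GB remain.
Put 839 GB in disk 3; 161 GB remain.
Put 741 GB in disk 4; 259 GB remain.
Put 733 GB in disk 5; 267 GB remain.
Put 599 GB in disk 6; 401 GB remain.
Put 583 GB in disk 7; 417 GB remain.
Put 525 GB in disk 8; 475 GB remain.
Put 353 GB in disk 6; 48 GB remain.
Put 277 GB in disk 7; 140 GB remain.
Put 183 GB in disk 4; 76 GB remain.
Put 166 GB in disk 5; 101 GB remain.
Final disks: [931] [864] [839] [741,183] [733,166] [599,353] [583,277] [525].

8 disks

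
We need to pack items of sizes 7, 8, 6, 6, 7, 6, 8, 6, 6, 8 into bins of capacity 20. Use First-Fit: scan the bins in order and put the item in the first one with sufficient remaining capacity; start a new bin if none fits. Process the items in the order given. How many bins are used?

7 → bin 1 (remaining 13)
8 → bin 1 (remaining 5)
6 → bin 2 (remaining 14)
6 → bin 2 (remaining 8)
7 → bin 2 (remaining 1)
6 → bin 3 (remaining 14)
8 → bin 3 (remaining 6)
6 → bin 3 (remaining 0)
6 → bin 4 (remaining 14)
8 → bin 4 (remaining 6)
Final bins: [7,8] [6,6,7] [6,8,6] [6,8].

4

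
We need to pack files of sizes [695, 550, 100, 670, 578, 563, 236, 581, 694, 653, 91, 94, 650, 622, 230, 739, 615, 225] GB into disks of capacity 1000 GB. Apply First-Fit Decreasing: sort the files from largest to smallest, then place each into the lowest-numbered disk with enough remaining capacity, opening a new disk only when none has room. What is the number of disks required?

Sorted descending: 739, 695, 694, 670, 653, 650, 622, 615, 581, 578, 563, 550, 236, 230, 225, 100, 94, 91.
disk 1: place 739 GB, 261 GB left
disk 2: place 695 GB, 305 GB left
disk 3: place 694 GB, 306 GB left
disk 4: place 670 GB, 330 GB left
disk 5: place 653 GB, 347 GB left
disk 6: place 650 GB, 350 GB left
disk 7: place 622 GB, 378 GB left
disk 8: place 615 GB, 385 GB left
disk 9: place 581 GB, 419 GB left
disk 10: place 578 GB, 422 GB left
disk 11: place 563 GB, 437 GB left
disk 12: place 550 GB, 450 GB left
disk 1: place 236 GB, 25 GB left
disk 2: place 230 GB, 75 GB left
disk 3: place 225 GB, 81 GB left
disk 4: place 100 GB, 230 GB left
disk 4: place 94 GB, 136 GB left
disk 4: place 91 GB, 45 GB left
Final disks: [739,236] [695,230] [694,225] [670,100,94,91] [653] [650] [622] [615] [581] [578] [563] [550].

12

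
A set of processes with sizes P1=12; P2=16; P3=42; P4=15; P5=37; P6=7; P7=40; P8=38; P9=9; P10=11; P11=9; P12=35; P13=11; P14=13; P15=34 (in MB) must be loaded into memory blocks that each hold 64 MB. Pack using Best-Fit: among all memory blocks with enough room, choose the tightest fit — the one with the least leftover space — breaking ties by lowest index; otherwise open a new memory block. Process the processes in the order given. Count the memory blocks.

6 memory blocks

P1 (12 MB) → memory block 1 (remaining 52 MB)
P2 (16 MB) → memory block 1 (remaining 36 MB)
P3 (42 MB) → memory block 2 (remaining 22 MB)
P4 (15 MB) → memory block 2 (remaining 7 MB)
P5 (37 MB) → memory block 3 (remaining 27 MB)
P6 (7 MB) → memory block 2 (remaining 0 MB)
P7 (40 MB) → memory block 4 (remaining 24 MB)
P8 (38 MB) → memory block 5 (remaining 26 MB)
P9 (9 MB) → memory block 4 (remaining 15 MB)
P10 (11 MB) → memory block 4 (remaining 4 MB)
P11 (9 MB) → memory block 5 (remaining 17 MB)
P12 (35 MB) → memory block 1 (remaining 1 MB)
P13 (11 MB) → memory block 5 (remaining 6 MB)
P14 (13 MB) → memory block 3 (remaining 14 MB)
P15 (34 MB) → memory block 6 (remaining 30 MB)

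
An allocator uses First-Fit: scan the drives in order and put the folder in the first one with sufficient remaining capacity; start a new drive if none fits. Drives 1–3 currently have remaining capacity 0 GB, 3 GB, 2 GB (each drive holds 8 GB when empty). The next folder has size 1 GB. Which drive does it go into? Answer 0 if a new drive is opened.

Drives with room: drive 2 (3 GB), drive 3 (2 GB).
The first with room is drive 2.

2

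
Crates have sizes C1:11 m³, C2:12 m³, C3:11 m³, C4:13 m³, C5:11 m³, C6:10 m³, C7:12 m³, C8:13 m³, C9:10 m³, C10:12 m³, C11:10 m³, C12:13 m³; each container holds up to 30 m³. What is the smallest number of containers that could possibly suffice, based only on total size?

Total size = 11 + 12 + 11 + 13 + 11 + 10 + 12 + 13 + 10 + 12 + 10 + 13 = 138 m³.
⌈138 / 30⌉ = 5.

5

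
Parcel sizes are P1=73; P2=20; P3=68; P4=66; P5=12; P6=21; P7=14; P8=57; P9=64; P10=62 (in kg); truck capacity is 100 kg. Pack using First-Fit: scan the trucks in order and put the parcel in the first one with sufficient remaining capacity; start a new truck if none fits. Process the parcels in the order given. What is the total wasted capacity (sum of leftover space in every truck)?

P1 (73 kg) → truck 1 (remaining 27 kg)
P2 (20 kg) → truck 1 (remaining 7 kg)
P3 (68 kg) → truck 2 (remaining 32 kg)
P4 (66 kg) → truck 3 (remaining 34 kg)
P5 (12 kg) → truck 2 (remaining 20 kg)
P6 (21 kg) → truck 3 (remaining 13 kg)
P7 (14 kg) → truck 2 (remaining 6 kg)
P8 (57 kg) → truck 4 (remaining 43 kg)
P9 (64 kg) → truck 5 (remaining 36 kg)
P10 (62 kg) → truck 6 (remaining 38 kg)
6 trucks × 100 kg = 600 kg; used 457 kg; unused 143 kg.

143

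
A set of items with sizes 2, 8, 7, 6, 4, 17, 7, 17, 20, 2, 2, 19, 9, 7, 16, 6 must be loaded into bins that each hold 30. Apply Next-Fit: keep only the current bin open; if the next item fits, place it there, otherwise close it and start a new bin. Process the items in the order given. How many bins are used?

6 bins

Put 2 in bin 1; 28 remain.
Put 8 in bin 1; 20 remain.
Put 7 in bin 1; 13 remain.
Put 6 in bin 1; 7 remain.
Put 4 in bin 1; 3 remain.
Put 17 in bin 2; 13 remain.
Put 7 in bin 2; 6 remain.
Put 17 in bin 3; 13 remain.
Put 20 in bin 4; 10 remain.
Put 2 in bin 4; 8 remain.
Put 2 in bin 4; 6 remain.
Put 19 in bin 5; 11 remain.
Put 9 in bin 5; 2 remain.
Put 7 in bin 6; 23 remain.
Put 16 in bin 6; 7 remain.
Put 6 in bin 6; 1 remain.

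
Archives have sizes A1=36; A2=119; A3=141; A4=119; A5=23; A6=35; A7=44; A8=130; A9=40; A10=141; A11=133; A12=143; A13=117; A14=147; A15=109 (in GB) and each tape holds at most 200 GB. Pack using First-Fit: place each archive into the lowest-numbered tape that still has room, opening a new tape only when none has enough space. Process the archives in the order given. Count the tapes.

Put A1 (36 GB) in tape 1; 164 GB remain.
Put A2 (119 GB) in tape 1; 45 GB remain.
Put A3 (141 GB) in tape 2; 59 GB remain.
Put A4 (119 GB) in tape 3; 81 GB remain.
Put A5 (23 GB) in tape 1; 22 GB remain.
Put A6 (35 GB) in tape 2; 24 GB remain.
Put A7 (44 GB) in tape 3; 37 GB remain.
Put A8 (130 GB) in tape 4; 70 GB remain.
Put A9 (40 GB) in tape 4; 30 GB remain.
Put A10 (141 GB) in tape 5; 59 GB remain.
Put A11 (133 GB) in tape 6; 67 GB remain.
Put A12 (143 GB) in tape 7; 57 GB remain.
Put A13 (117 GB) in tape 8; 83 GB remain.
Put A14 (147 GB) in tape 9; 53 GB remain.
Put A15 (109 GB) in tape 10; 91 GB remain.
Final tapes: [36,119,23] [141,35] [119,44] [130,40] [141] [133] [143] [117] [147] [109].

10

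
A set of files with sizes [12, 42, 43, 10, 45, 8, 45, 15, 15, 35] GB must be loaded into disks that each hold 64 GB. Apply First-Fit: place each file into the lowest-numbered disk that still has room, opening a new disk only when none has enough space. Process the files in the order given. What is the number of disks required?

5

Put 12 GB in disk 1; 52 GB remain.
Put 42 GB in disk 1; 10 GB remain.
Put 43 GB in disk 2; 21 GB remain.
Put 10 GB in disk 1; 0 GB remain.
Put 45 GB in disk 3; 19 GB remain.
Put 8 GB in disk 2; 13 GB remain.
Put 45 GB in disk 4; 19 GB remain.
Put 15 GB in disk 3; 4 GB remain.
Put 15 GB in disk 4; 4 GB remain.
Put 35 GB in disk 5; 29 GB remain.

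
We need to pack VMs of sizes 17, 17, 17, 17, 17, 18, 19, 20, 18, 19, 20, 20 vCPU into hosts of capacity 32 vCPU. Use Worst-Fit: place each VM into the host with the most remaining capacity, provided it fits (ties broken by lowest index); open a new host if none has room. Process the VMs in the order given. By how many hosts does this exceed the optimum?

0

Worst-Fit: [17] [17] [17] [17] [17] [18] [19] [20] [18] [19] [20] [20] → 12 hosts.
12 VMs exceed 16 vCPU (half the capacity), and no two of those can share a host, so at least 12 hosts are needed.
So 12 is already optimal.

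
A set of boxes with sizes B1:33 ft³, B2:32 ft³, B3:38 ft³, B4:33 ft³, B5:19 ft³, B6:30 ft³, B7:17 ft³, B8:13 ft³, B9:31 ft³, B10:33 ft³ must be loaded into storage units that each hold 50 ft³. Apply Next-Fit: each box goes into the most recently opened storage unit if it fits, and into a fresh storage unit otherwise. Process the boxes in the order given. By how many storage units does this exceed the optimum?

Next-Fit: [33] [32] [38] [33] [19,30] [17,13] [31] [33] → 8 storage units.
7 boxes exceed 25 ft³ (half the capacity), and no two of those can share a storage unit, so at least 7 storage units are needed.
An optimal packing achieves that bound: [38] [33,17] [33,13] [33] [32] [31,19] [30] → 7 storage units.
Excess: 8 − 7 = 1.

1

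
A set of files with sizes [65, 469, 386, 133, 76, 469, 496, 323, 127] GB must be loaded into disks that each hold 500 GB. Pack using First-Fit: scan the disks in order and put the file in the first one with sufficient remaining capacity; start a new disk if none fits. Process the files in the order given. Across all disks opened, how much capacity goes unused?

456

disk 1: place 65 GB, 435 GB left
disk 2: place 469 GB, 31 GB left
disk 1: place 386 GB, 49 GB left
disk 3: place 133 GB, 367 GB left
disk 3: place 76 GB, 291 GB left
disk 4: place 469 GB, 31 GB left
disk 5: place 496 GB, 4 GB left
disk 6: place 323 GB, 177 GB left
disk 3: place 127 GB, 164 GB left
6 disks × 500 GB = 3000 GB; used 2544 GB; unused 456 GB.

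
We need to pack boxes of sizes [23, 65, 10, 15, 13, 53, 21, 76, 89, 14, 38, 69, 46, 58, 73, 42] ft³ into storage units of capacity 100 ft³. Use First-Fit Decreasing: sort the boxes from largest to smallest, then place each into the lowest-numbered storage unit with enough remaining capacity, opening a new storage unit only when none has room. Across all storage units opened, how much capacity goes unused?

95

Sorted descending: 89, 76, 73, 69, 65, 58, 53, 46, 42, 38, 23, 21, 15, 14, 13, 10.
89 ft³ → storage unit 1 (remaining 11 ft³)
76 ft³ → storage unit 2 (remaining 24 ft³)
73 ft³ → storage unit 3 (remaining 27 ft³)
69 ft³ → storage unit 4 (remaining 31 ft³)
65 ft³ → storage unit 5 (remaining 35 ft³)
58 ft³ → storage unit 6 (remaining 42 ft³)
53 ft³ → storage unit 7 (remaining 47 ft³)
46 ft³ → storage unit 7 (remaining 1 ft³)
42 ft³ → storage unit 6 (remaining 0 ft³)
38 ft³ → storage unit 8 (remaining 62 ft³)
23 ft³ → storage unit 2 (remaining 1 ft³)
21 ft³ → storage unit 3 (remaining 6 ft³)
15 ft³ → storage unit 4 (remaining 16 ft³)
14 ft³ → storage unit 4 (remaining 2 ft³)
13 ft³ → storage unit 5 (remaining 22 ft³)
10 ft³ → storage unit 1 (remaining 1 ft³)
8 storage units × 100 ft³ = 800 ft³; used 705 ft³; unused 95 ft³.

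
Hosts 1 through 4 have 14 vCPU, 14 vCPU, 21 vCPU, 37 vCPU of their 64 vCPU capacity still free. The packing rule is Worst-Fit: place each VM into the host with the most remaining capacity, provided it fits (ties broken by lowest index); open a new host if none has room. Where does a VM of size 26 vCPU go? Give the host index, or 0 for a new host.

Hosts with room: host 4 (37 vCPU).
Most room is host 4 with 37 vCPU free.

4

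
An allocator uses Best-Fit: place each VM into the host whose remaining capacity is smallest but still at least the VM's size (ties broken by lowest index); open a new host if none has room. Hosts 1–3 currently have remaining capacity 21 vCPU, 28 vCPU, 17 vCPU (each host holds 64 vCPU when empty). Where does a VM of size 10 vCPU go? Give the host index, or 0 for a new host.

Hosts with room: host 1 (21 vCPU), host 2 (28 vCPU), host 3 (17 vCPU).
Tightest fit is host 3 with 17 vCPU free.

3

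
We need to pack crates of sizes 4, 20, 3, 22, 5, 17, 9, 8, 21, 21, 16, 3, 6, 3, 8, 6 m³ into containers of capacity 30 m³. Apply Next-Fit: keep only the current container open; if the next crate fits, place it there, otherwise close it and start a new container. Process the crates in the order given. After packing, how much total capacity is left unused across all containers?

Put 4 m³ in container 1; 26 m³ remain.
Put 20 m³ in container 1; 6 m³ remain.
Put 3 m³ in container 1; 3 m³ remain.
Put 22 m³ in container 2; 8 m³ remain.
Put 5 m³ in container 2; 3 m³ remain.
Put 17 m³ in container 3; 13 m³ remain.
Put 9 m³ in container 3; 4 m³ remain.
Put 8 m³ in container 4; 22 m³ remain.
Put 21 m³ in container 4; 1 m³ remain.
Put 21 m³ in container 5; 9 m³ remain.
Put 16 m³ in container 6; 14 m³ remain.
Put 3 m³ in container 6; 11 m³ remain.
Put 6 m³ in container 6; 5 m³ remain.
Put 3 m³ in container 6; 2 m³ remain.
Put 8 m³ in container 7; 22 m³ remain.
Put 6 m³ in container 7; 16 m³ remain.
7 containers × 30 m³ = 210 m³; used 172 m³; unused 38 m³.

38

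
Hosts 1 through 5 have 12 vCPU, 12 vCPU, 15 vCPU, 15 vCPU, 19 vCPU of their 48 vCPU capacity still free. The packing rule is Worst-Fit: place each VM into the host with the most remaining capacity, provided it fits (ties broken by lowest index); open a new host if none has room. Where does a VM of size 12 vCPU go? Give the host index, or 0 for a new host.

Hosts with room: host 1 (12 vCPU), host 2 (12 vCPU), host 3 (15 vCPU), host 4 (15 vCPU), host 5 (19 vCPU).
Most room is host 5 with 19 vCPU free.

5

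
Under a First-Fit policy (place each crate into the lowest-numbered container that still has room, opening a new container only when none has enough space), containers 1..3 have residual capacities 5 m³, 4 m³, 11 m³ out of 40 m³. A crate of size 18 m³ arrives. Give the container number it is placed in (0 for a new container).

0

No container has ≥ 18 m³ free, so a new container is opened.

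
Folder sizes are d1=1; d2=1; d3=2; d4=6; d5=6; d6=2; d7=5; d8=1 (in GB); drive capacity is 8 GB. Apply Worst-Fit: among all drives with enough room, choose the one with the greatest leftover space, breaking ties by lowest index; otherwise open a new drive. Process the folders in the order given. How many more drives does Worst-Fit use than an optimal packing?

Worst-Fit: [1,1,2,2] [6] [6] [5,1] → 4 drives.
Total size 24 GB; any packing needs at least ⌈24/8⌉ = 3 drives.
An optimal packing achieves that bound: [6,2] [6,2] [5,1,1,1] → 3 drives.
Excess: 4 − 3 = 1.

1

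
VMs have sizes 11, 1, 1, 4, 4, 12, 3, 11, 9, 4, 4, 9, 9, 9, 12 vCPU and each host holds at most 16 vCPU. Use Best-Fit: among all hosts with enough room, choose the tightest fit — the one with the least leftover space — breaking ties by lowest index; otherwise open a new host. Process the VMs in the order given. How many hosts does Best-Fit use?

9

host 1: place 11 vCPU, 5 vCPU left
host 1: place 1 vCPU, 4 vCPU left
host 1: place 1 vCPU, 3 vCPU left
host 2: place 4 vCPU, 12 vCPU left
host 2: place 4 vCPU, 8 vCPU left
host 3: place 12 vCPU, 4 vCPU left
host 1: place 3 vCPU, 0 vCPU left
host 4: place 11 vCPU, 5 vCPU left
host 5: place 9 vCPU, 7 vCPU left
host 3: place 4 vCPU, 0 vCPU left
host 4: place 4 vCPU, 1 vCPU left
host 6: place 9 vCPU, 7 vCPU left
host 7: place 9 vCPU, 7 vCPU left
host 8: place 9 vCPU, 7 vCPU left
host 9: place 12 vCPU, 4 vCPU left
Final hosts: [11,1,1,3] [4,4] [12,4] [11,4] [9] [9] [9] [9] [12].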